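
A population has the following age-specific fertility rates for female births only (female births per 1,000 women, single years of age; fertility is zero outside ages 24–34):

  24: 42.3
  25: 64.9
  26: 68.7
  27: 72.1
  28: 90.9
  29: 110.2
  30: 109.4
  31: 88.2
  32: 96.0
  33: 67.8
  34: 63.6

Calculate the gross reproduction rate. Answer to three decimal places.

0.874

Sum of female ASFRs = 42.3 + 64.9 + 68.7 + 72.1 + 90.9 + 110.2 + 109.4 + 88.2 + 96.0 + 67.8 + 63.6 = 874.1
GRR = 874.1 / 1000 = 0.8741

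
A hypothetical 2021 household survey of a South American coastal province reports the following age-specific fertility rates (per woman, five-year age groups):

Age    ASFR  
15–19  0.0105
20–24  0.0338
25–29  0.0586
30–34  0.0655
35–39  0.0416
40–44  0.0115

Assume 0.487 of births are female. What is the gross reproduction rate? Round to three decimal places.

0.539

Proportion female at birth = 0.487.
Sum of ASFRs = 0.0105 + 0.0338 + 0.0586 + 0.0655 + 0.0416 + 0.0115 = 0.2215
TFR = 5 × 0.2215 = 1.1075
GRR = 0.487 × 1.1075 = 0.53935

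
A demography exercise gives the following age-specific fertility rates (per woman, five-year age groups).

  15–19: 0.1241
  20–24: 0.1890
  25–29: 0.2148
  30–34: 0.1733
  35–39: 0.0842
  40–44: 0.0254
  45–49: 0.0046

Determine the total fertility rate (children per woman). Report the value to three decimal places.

Sum of ASFRs = 0.1241 + 0.1890 + 0.2148 + 0.1733 + 0.0842 + 0.0254 + 0.0046 = 0.8154
TFR = 5 × 0.8154 = 4.077

4.077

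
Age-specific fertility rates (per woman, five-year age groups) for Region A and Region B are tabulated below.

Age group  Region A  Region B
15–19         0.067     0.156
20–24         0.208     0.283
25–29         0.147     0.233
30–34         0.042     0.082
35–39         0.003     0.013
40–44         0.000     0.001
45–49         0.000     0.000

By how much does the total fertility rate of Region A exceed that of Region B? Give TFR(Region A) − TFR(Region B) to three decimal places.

Region A:
  Sum of ASFRs = 0.067 + 0.208 + 0.147 + 0.042 + 0.003 + 0.000 + 0.000 = 0.467
  TFR = 5 × 0.467 = 2.335
Region B:
  Sum of ASFRs = 0.156 + 0.283 + 0.233 + 0.082 + 0.013 + 0.001 + 0.000 = 0.768
  TFR = 5 × 0.768 = 3.84
Difference = 2.335 − 3.84 = -1.505

-1.505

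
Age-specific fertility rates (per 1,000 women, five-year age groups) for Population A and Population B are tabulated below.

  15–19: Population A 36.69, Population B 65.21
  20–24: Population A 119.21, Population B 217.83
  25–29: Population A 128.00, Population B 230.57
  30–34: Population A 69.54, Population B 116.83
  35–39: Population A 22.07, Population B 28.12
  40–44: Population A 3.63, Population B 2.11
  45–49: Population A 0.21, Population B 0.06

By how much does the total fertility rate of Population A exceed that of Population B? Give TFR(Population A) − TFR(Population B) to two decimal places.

Population A:
  Sum of ASFRs = 36.69 + 119.21 + 128.00 + 69.54 + 22.07 + 3.63 + 0.21 = 379.35
  TFR = 5 × 379.35 / 1000 = 1.89675
Population B:
  Sum of ASFRs = 65.21 + 217.83 + 230.57 + 116.83 + 28.12 + 2.11 + 0.06 = 660.73
  TFR = 5 × 660.73 / 1000 = 3.30365
Difference = 1.89675 − 3.30365 = -1.4069

-1.41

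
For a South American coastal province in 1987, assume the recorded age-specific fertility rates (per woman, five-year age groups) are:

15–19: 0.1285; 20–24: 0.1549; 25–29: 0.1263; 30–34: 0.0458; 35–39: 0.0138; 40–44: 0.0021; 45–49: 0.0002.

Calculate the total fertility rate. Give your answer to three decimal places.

Sum of ASFRs = 0.1285 + 0.1549 + 0.1263 + 0.0458 + 0.0138 + 0.0021 + 0.0002 = 0.4716
TFR = 5 × 0.4716 = 2.358

2.358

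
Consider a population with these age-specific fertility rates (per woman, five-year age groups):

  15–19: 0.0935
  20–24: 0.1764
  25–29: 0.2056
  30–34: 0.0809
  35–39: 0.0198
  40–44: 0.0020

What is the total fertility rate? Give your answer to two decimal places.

2.89

Sum of ASFRs = 0.0935 + 0.1764 + 0.2056 + 0.0809 + 0.0198 + 0.0020 = 0.5782
TFR = 5 × 0.5782 = 2.891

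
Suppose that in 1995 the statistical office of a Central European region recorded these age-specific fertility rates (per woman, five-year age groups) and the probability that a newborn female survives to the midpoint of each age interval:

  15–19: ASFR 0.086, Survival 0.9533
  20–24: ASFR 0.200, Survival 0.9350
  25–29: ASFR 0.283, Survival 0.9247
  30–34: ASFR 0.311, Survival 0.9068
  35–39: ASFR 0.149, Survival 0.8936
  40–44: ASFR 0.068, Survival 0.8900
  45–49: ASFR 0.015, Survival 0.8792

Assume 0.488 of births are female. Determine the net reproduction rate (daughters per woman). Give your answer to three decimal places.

Proportion female at birth = 0.488.
Each age group contributes 5 × ASFR × survival:
  15–19: 5 × 0.086 × 0.9533 = 0.40992
  20–24: 5 × 0.200 × 0.9350 = 0.93500
  25–29: 5 × 0.283 × 0.9247 = 1.30845
  30–34: 5 × 0.311 × 0.9068 = 1.41007
  35–39: 5 × 0.149 × 0.8936 = 0.66573
  40–44: 5 × 0.068 × 0.8900 = 0.30260
  45–49: 5 × 0.015 × 0.8792 = 0.06594
Sum = 5.09771
NRR = 0.488 × 5.09771 = 2.48768

2.488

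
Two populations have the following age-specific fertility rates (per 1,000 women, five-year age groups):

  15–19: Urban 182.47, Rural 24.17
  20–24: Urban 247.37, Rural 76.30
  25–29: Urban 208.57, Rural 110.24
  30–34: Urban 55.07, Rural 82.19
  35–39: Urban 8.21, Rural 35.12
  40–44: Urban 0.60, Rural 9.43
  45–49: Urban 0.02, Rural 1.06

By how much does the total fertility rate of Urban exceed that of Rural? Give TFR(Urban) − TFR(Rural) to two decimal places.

1.82

Urban:
  Sum of ASFRs = 182.47 + 247.37 + 208.57 + 55.07 + 8.21 + 0.60 + 0.02 = 702.31
  TFR = 5 × 702.31 / 1000 = 3.51155
Rural:
  Sum of ASFRs = 24.17 + 76.30 + 110.24 + 82.19 + 35.12 + 9.43 + 1.06 = 338.51
  TFR = 5 × 338.51 / 1000 = 1.69255
Difference = 3.51155 − 1.69255 = 1.819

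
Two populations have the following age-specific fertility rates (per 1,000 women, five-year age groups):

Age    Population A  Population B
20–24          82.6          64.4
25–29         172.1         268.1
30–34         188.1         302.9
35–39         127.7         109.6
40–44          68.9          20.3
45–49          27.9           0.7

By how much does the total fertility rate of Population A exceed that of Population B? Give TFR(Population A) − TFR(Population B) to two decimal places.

Population A:
  Sum of ASFRs = 82.6 + 172.1 + 188.1 + 127.7 + 68.9 + 27.9 = 667.3
  TFR = 5 × 667.3 / 1000 = 3.3365
Population B:
  Sum of ASFRs = 64.4 + 268.1 + 302.9 + 109.6 + 20.3 + 0.7 = 766.0
  TFR = 5 × 766.0 / 1000 = 3.83
Difference = 3.3365 − 3.83 = -0.4935

-0.49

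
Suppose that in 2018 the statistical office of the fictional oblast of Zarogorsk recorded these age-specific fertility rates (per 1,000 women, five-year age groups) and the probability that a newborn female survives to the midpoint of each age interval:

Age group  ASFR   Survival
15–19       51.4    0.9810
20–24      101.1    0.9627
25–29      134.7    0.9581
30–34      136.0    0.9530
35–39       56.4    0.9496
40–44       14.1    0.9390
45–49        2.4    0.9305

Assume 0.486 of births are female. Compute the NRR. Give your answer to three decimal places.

1.155

Proportion female at birth = 0.486.
Weighting each age-specific rate by interval width and survival:
  15–19: 5 × 51.4/1000 × 0.9810 = 0.25212
  20–24: 5 × 101.1/1000 × 0.9627 = 0.48664
  25–29: 5 × 134.7/1000 × 0.9581 = 0.64528
  30–34: 5 × 136.0/1000 × 0.9530 = 0.64804
  35–39: 5 × 56.4/1000 × 0.9496 = 0.26779
  40–44: 5 × 14.1/1000 × 0.9390 = 0.06620
  45–49: 5 × 2.4/1000 × 0.9305 = 0.01117
Sum = 2.37724
NRR = 0.486 × 2.37724 = 1.15534
NRR > 1, so each generation more than replaces itself.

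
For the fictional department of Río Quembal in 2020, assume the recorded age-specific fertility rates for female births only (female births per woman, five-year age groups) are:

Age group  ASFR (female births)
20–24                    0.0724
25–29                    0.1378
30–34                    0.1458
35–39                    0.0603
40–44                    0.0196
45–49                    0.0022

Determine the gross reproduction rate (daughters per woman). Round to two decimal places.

2.19

Sum of female ASFRs = 0.0724 + 0.1378 + 0.1458 + 0.0603 + 0.0196 + 0.0022 = 0.4381
GRR = 5 × 0.4381 = 2.1905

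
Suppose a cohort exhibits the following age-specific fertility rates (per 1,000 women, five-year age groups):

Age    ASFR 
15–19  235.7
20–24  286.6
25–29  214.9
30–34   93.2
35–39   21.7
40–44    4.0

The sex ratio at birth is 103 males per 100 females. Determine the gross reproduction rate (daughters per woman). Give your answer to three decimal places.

Proportion female at birth = 100 / (100 + 103) = 0.49261.
Sum of ASFRs = 235.7 + 286.6 + 214.9 + 93.2 + 21.7 + 4.0 = 856.1
TFR = 5 × 856.1 / 1000 = 4.2805
GRR = 0.49261 × 4.2805 = 2.10862

2.109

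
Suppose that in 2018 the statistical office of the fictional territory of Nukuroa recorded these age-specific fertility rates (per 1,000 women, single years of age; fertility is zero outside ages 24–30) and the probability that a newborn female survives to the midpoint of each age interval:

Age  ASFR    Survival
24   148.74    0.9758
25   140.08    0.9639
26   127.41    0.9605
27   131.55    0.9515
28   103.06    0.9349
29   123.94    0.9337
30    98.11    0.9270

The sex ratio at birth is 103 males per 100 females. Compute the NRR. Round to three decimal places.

Proportion female at birth = 100 / (100 + 103) = 0.49261.
Per-age-group product (1 × ASFR × survival probability):
  24: 1 × 148.74/1000 × 0.9758 = 0.14514
  25: 1 × 140.08/1000 × 0.9639 = 0.13502
  26: 1 × 127.41/1000 × 0.9605 = 0.12238
  27: 1 × 131.55/1000 × 0.9515 = 0.12517
  28: 1 × 103.06/1000 × 0.9349 = 0.09635
  29: 1 × 123.94/1000 × 0.9337 = 0.11572
  30: 1 × 98.11/1000 × 0.9270 = 0.09095
Sum = 0.83073
NRR = 0.49261 × 0.83073 = 0.40923
An NRR under 1 implies long-run decline under these rates.

0.409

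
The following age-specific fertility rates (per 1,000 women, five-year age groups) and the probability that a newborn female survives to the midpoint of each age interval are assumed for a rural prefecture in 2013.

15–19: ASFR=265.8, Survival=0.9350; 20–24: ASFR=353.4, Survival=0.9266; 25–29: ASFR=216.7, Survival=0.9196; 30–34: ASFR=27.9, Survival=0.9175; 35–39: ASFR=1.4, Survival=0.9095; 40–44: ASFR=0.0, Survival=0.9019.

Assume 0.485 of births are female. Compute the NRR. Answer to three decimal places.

Proportion female at birth = 0.485.
Weighting each age-specific rate by interval width and survival:
  15–19: 5 × 265.8/1000 × 0.9350 = 1.24262
  20–24: 5 × 353.4/1000 × 0.9266 = 1.63730
  25–29: 5 × 216.7/1000 × 0.9196 = 0.99639
  30–34: 5 × 27.9/1000 × 0.9175 = 0.12799
  35–39: 5 × 1.4/1000 × 0.9095 = 0.00637
  40–44: 5 × 0.0/1000 × 0.9019 = 0.00000
Sum = 4.01067
NRR = 0.485 × 4.01067 = 1.94517

1.945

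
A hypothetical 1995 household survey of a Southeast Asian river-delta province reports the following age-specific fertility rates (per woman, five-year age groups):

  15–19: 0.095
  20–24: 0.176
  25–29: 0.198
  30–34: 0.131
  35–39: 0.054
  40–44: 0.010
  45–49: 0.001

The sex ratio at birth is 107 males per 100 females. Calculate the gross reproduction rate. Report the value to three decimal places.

1.606

Proportion female at birth = 100 / (100 + 107) = 0.48309.
Sum of ASFRs = 0.095 + 0.176 + 0.198 + 0.131 + 0.054 + 0.010 + 0.001 = 0.665
TFR = 5 × 0.665 = 3.325
GRR = 0.48309 × 3.325 = 1.60627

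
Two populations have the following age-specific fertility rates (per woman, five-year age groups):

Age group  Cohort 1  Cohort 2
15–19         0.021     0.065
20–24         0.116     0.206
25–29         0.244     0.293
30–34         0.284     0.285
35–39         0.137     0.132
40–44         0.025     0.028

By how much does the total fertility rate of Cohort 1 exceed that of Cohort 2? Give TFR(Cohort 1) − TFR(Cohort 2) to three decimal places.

-0.910

Cohort 1:
  Sum of ASFRs = 0.021 + 0.116 + 0.244 + 0.284 + 0.137 + 0.025 = 0.827
  TFR = 5 × 0.827 = 4.135
Cohort 2:
  Sum of ASFRs = 0.065 + 0.206 + 0.293 + 0.285 + 0.132 + 0.028 = 1.009
  TFR = 5 × 1.009 = 5.045
Difference = 4.135 − 5.045 = -0.91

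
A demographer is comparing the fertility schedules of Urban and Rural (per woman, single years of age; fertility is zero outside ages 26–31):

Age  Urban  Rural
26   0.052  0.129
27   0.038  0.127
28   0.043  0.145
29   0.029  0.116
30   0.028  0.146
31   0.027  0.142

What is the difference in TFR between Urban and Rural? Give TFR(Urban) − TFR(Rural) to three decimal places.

Urban:
  Sum of ASFRs = 0.052 + 0.038 + 0.043 + 0.029 + 0.028 + 0.027 = 0.217
  TFR = 0.217
Rural:
  Sum of ASFRs = 0.129 + 0.127 + 0.145 + 0.116 + 0.146 + 0.142 = 0.805
  TFR = 0.805
Difference = 0.217 − 0.805 = -0.588

-0.588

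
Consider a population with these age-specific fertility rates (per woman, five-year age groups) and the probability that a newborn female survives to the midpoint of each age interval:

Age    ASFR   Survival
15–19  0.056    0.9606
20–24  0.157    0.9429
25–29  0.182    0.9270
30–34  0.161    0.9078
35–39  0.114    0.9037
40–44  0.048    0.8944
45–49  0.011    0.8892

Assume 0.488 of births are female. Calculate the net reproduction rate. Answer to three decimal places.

Proportion female at birth = 0.488.
Survival-weighted fertility by age (5·fₓ·Sₓ):
  15–19: 5 × 0.056 × 0.9606 = 0.26897
  20–24: 5 × 0.157 × 0.9429 = 0.74018
  25–29: 5 × 0.182 × 0.9270 = 0.84357
  30–34: 5 × 0.161 × 0.9078 = 0.73078
  35–39: 5 × 0.114 × 0.9037 = 0.51511
  40–44: 5 × 0.048 × 0.8944 = 0.21466
  45–49: 5 × 0.011 × 0.8892 = 0.04891
Sum = 3.36218
NRR = 0.488 × 3.36218 = 1.64074
With NRR above 1 the population is above replacement fertility.

1.641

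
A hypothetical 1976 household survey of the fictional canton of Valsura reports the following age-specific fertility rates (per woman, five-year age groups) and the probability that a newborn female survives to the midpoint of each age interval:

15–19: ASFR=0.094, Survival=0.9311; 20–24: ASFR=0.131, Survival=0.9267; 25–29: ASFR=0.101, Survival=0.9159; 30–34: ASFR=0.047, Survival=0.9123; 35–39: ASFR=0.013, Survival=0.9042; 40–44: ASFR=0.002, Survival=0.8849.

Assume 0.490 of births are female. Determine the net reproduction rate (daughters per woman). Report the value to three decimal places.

Proportion female at birth = 0.490.
Survival-weighted fertility by age (5·fₓ·Sₓ):
  15–19: 5 × 0.094 × 0.9311 = 0.43762
  20–24: 5 × 0.131 × 0.9267 = 0.60699
  25–29: 5 × 0.101 × 0.9159 = 0.46253
  30–34: 5 × 0.047 × 0.9123 = 0.21439
  35–39: 5 × 0.013 × 0.9042 = 0.05877
  40–44: 5 × 0.002 × 0.8849 = 0.00885
Sum = 1.78915
NRR = 0.490 × 1.78915 = 0.87668

0.877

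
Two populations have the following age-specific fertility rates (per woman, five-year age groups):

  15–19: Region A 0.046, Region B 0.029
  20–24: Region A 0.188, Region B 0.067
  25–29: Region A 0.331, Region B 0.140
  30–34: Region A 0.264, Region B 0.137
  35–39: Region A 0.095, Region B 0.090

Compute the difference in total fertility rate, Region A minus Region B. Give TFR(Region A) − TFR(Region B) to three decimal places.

2.305

Region A:
  Sum of ASFRs = 0.046 + 0.188 + 0.331 + 0.264 + 0.095 = 0.924
  TFR = 5 × 0.924 = 4.62
Region B:
  Sum of ASFRs = 0.029 + 0.067 + 0.140 + 0.137 + 0.090 = 0.463
  TFR = 5 × 0.463 = 2.315
Difference = 4.62 − 2.315 = 2.305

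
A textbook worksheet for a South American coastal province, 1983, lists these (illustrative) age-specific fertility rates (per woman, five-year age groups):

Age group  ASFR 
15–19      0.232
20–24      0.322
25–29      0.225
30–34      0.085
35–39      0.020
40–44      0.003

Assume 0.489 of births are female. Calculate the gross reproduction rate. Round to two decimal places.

2.17

Proportion female at birth = 0.489.
Sum of ASFRs = 0.232 + 0.322 + 0.225 + 0.085 + 0.020 + 0.003 = 0.887
TFR = 5 × 0.887 = 4.435
GRR = 0.489 × 4.435 = 2.16872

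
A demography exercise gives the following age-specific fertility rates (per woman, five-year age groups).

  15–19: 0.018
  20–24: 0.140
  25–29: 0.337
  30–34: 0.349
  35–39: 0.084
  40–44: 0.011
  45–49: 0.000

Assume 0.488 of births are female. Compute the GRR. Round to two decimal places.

Proportion female at birth = 0.488.
Sum of ASFRs = 0.018 + 0.140 + 0.337 + 0.349 + 0.084 + 0.011 + 0.000 = 0.939
TFR = 5 × 0.939 = 4.695
GRR = 0.488 × 4.695 = 2.29116

2.29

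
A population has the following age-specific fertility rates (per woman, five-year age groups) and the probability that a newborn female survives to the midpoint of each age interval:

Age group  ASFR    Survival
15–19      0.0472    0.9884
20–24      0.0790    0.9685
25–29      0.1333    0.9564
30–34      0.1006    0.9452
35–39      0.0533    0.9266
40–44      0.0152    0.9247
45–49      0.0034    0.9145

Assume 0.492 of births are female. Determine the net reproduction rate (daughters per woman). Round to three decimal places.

1.014

Proportion female at birth = 0.492.
Survival-weighted fertility by age (5·fₓ·Sₓ):
  15–19: 5 × 0.0472 × 0.9884 = 0.23326
  20–24: 5 × 0.0790 × 0.9685 = 0.38256
  25–29: 5 × 0.1333 × 0.9564 = 0.63744
  30–34: 5 × 0.1006 × 0.9452 = 0.47544
  35–39: 5 × 0.0533 × 0.9266 = 0.24694
  40–44: 5 × 0.0152 × 0.9247 = 0.07028
  45–49: 5 × 0.0034 × 0.9145 = 0.01555
Sum = 2.06147
NRR = 0.492 × 2.06147 = 1.01424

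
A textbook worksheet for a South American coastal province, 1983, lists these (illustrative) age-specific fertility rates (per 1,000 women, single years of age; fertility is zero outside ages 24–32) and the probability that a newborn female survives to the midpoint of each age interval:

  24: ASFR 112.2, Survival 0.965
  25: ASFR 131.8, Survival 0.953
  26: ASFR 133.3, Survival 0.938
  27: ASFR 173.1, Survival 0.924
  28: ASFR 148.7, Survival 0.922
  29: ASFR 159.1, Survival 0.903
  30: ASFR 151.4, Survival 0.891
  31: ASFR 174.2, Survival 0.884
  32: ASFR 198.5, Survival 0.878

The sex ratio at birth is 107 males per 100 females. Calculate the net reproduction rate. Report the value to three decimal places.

Proportion female at birth = 100 / (100 + 107) = 0.48309.
Per-age-group product (1 × ASFR × survival probability):
  24: 1 × 112.2/1000 × 0.965 = 0.10827
  25: 1 × 131.8/1000 × 0.953 = 0.12561
  26: 1 × 133.3/1000 × 0.938 = 0.12504
  27: 1 × 173.1/1000 × 0.924 = 0.15994
  28: 1 × 148.7/1000 × 0.922 = 0.13710
  29: 1 × 159.1/1000 × 0.903 = 0.14367
  30: 1 × 151.4/1000 × 0.891 = 0.13490
  31: 1 × 174.2/1000 × 0.884 = 0.15399
  32: 1 × 198.5/1000 × 0.878 = 0.17428
Sum = 1.26280
NRR = 0.48309 × 1.26280 = 0.61005
NRR < 1, so the cohort does not fully replace itself.

0.610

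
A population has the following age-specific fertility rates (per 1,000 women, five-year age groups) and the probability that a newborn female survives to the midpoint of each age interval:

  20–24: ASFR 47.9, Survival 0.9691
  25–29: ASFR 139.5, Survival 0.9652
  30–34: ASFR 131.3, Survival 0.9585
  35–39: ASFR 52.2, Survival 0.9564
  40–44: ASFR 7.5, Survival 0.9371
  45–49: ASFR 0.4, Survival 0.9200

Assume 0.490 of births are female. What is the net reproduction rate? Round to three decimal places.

0.892

Proportion female at birth = 0.490.
Each age group contributes 5 × ASFR × survival:
  20–24: 5 × 47.9/1000 × 0.9691 = 0.23210
  25–29: 5 × 139.5/1000 × 0.9652 = 0.67323
  30–34: 5 × 131.3/1000 × 0.9585 = 0.62926
  35–39: 5 × 52.2/1000 × 0.9564 = 0.24962
  40–44: 5 × 7.5/1000 × 0.9371 = 0.03514
  45–49: 5 × 0.4/1000 × 0.9200 = 0.00184
Sum = 1.82119
NRR = 0.490 × 1.82119 = 0.89238
An NRR under 1 implies long-run decline under these rates.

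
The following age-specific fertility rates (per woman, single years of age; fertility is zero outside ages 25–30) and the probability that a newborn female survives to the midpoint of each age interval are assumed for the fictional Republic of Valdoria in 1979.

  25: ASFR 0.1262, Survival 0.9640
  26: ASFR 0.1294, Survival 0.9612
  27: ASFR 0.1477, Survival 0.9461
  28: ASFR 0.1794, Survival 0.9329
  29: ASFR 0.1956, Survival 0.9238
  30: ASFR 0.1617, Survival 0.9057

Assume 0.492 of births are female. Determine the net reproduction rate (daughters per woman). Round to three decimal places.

Proportion female at birth = 0.492.
Weighting each age-specific rate by interval width and survival:
  25: 1 × 0.1262 × 0.9640 = 0.12166
  26: 1 × 0.1294 × 0.9612 = 0.12438
  27: 1 × 0.1477 × 0.9461 = 0.13974
  28: 1 × 0.1794 × 0.9329 = 0.16736
  29: 1 × 0.1956 × 0.9238 = 0.18070
  30: 1 × 0.1617 × 0.9057 = 0.14645
Sum = 0.88029
NRR = 0.492 × 0.88029 = 0.43310
With NRR below 1 the population is below replacement fertility.

0.433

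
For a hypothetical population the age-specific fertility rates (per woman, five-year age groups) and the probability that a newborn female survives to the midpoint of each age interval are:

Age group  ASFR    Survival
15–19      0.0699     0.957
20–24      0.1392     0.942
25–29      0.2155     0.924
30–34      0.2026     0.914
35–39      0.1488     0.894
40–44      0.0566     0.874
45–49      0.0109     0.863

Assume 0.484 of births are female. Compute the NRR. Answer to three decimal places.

1.874

Proportion female at birth = 0.484.
Each age group contributes 5 × ASFR × survival:
  15–19: 5 × 0.0699 × 0.957 = 0.33447
  20–24: 5 × 0.1392 × 0.942 = 0.65563
  25–29: 5 × 0.2155 × 0.924 = 0.99561
  30–34: 5 × 0.2026 × 0.914 = 0.92588
  35–39: 5 × 0.1488 × 0.894 = 0.66514
  40–44: 5 × 0.0566 × 0.874 = 0.24734
  45–49: 5 × 0.0109 × 0.863 = 0.04703
Sum = 3.87110
NRR = 0.484 × 3.87110 = 1.87361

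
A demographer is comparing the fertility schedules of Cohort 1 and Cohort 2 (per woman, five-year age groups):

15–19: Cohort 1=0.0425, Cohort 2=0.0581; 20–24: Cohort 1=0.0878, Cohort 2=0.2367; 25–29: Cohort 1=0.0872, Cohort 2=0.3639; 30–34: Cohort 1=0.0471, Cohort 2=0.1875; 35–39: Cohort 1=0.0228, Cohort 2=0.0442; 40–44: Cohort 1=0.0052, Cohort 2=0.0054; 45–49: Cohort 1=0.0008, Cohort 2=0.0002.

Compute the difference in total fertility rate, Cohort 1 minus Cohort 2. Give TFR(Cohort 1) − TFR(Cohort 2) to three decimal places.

Cohort 1:
  Sum of ASFRs = 0.0425 + 0.0878 + 0.0872 + 0.0471 + 0.0228 + 0.0052 + 0.0008 = 0.2934
  TFR = 5 × 0.2934 = 1.467
Cohort 2:
  Sum of ASFRs = 0.0581 + 0.2367 + 0.3639 + 0.1875 + 0.0442 + 0.0054 + 0.0002 = 0.8960
  TFR = 5 × 0.8960 = 4.48
Difference = 1.467 − 4.48 = -3.013

-3.013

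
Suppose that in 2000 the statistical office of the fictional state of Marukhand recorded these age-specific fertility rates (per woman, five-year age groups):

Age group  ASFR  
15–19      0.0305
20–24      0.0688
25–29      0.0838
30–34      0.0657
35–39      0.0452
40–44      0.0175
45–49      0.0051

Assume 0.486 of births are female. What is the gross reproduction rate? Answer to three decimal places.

0.769

Proportion female at birth = 0.486.
Sum of ASFRs = 0.0305 + 0.0688 + 0.0838 + 0.0657 + 0.0452 + 0.0175 + 0.0051 = 0.3166
TFR = 5 × 0.3166 = 1.583
GRR = 0.486 × 1.583 = 0.76934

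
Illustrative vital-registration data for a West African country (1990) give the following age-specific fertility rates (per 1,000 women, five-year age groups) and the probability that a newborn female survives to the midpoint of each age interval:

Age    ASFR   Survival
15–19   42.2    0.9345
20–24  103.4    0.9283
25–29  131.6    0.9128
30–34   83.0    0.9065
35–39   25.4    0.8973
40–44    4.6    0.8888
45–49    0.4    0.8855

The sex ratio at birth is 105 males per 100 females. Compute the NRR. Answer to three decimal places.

0.873

Proportion female at birth = 100 / (100 + 105) = 0.48780.
Weighting each age-specific rate by interval width and survival:
  15–19: 5 × 42.2/1000 × 0.9345 = 0.19718
  20–24: 5 × 103.4/1000 × 0.9283 = 0.47993
  25–29: 5 × 131.6/1000 × 0.9128 = 0.60062
  30–34: 5 × 83.0/1000 × 0.9065 = 0.37620
  35–39: 5 × 25.4/1000 × 0.8973 = 0.11396
  40–44: 5 × 4.6/1000 × 0.8888 = 0.02044
  45–49: 5 × 0.4/1000 × 0.8855 = 0.00177
Sum = 1.79010
NRR = 0.48780 × 1.79010 = 0.87321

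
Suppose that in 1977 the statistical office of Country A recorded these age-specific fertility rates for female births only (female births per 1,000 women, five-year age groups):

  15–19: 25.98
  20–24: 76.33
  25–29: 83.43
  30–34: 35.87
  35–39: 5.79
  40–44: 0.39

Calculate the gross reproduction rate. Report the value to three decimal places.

1.139

Sum of female ASFRs = 25.98 + 76.33 + 83.43 + 35.87 + 5.79 + 0.39 = 227.79
GRR = 5 × 227.79 / 1000 = 1.13895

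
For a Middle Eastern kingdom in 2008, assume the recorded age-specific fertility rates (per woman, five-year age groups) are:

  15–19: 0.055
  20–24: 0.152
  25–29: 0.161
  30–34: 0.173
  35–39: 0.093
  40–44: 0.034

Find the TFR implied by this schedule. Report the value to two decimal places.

Sum of ASFRs = 0.055 + 0.152 + 0.161 + 0.173 + 0.093 + 0.034 = 0.668
TFR = 5 × 0.668 = 3.34

3.34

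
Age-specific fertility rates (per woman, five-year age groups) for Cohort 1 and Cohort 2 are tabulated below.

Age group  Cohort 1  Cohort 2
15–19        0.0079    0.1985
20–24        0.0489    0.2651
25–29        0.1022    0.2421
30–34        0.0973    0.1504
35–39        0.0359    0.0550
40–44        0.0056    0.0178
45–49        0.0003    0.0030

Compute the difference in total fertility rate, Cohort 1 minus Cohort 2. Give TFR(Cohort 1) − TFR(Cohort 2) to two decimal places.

-3.17

Cohort 1:
  Sum of ASFRs = 0.0079 + 0.0489 + 0.1022 + 0.0973 + 0.0359 + 0.0056 + 0.0003 = 0.2981
  TFR = 5 × 0.2981 = 1.4905
Cohort 2:
  Sum of ASFRs = 0.1985 + 0.2651 + 0.2421 + 0.1504 + 0.0550 + 0.0178 + 0.0030 = 0.9319
  TFR = 5 × 0.9319 = 4.6595
Difference = 1.4905 − 4.6595 = -3.169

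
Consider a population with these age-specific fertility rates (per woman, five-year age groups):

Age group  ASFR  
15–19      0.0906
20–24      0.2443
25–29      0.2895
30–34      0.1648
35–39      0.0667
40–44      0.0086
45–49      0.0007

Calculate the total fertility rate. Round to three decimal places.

4.326

Sum of ASFRs = 0.0906 + 0.2443 + 0.2895 + 0.1648 + 0.0667 + 0.0086 + 0.0007 = 0.8652
TFR = 5 × 0.8652 = 4.326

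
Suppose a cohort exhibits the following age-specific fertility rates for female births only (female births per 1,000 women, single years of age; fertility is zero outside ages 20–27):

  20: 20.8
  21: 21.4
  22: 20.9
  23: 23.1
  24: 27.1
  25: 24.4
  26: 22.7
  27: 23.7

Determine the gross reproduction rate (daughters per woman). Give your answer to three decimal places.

Sum of female ASFRs = 20.8 + 21.4 + 20.9 + 23.1 + 27.1 + 24.4 + 22.7 + 23.7 = 184.1
GRR = 184.1 / 1000 = 0.1841

0.184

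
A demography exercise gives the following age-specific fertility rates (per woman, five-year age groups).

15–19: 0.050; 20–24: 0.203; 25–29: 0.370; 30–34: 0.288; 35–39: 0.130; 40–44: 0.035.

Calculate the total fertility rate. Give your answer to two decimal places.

Sum of ASFRs = 0.050 + 0.203 + 0.370 + 0.288 + 0.130 + 0.035 = 1.076
TFR = 5 × 1.076 = 5.38

5.38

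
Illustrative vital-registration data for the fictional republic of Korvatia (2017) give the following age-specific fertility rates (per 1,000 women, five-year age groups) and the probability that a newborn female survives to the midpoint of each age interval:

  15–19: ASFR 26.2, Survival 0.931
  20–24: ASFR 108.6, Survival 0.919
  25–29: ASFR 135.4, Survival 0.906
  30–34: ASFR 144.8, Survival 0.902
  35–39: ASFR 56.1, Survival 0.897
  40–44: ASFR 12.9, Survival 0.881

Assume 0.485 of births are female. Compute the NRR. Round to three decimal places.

Proportion female at birth = 0.485.
Weighting each age-specific rate by interval width and survival:
  15–19: 5 × 26.2/1000 × 0.931 = 0.12196
  20–24: 5 × 108.6/1000 × 0.919 = 0.49902
  25–29: 5 × 135.4/1000 × 0.906 = 0.61336
  30–34: 5 × 144.8/1000 × 0.902 = 0.65305
  35–39: 5 × 56.1/1000 × 0.897 = 0.25161
  40–44: 5 × 12.9/1000 × 0.881 = 0.05682
Sum = 2.19582
NRR = 0.485 × 2.19582 = 1.06497
An NRR exceeding 1 indicates intrinsic growth under these rates.

1.065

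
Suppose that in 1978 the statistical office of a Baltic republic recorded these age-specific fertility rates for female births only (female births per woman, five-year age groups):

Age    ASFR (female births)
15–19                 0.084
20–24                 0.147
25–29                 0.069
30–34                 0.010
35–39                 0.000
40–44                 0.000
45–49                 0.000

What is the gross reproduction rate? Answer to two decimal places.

Sum of female ASFRs = 0.084 + 0.147 + 0.069 + 0.010 + 0.000 + 0.000 + 0.000 = 0.310
GRR = 5 × 0.310 = 1.55

1.55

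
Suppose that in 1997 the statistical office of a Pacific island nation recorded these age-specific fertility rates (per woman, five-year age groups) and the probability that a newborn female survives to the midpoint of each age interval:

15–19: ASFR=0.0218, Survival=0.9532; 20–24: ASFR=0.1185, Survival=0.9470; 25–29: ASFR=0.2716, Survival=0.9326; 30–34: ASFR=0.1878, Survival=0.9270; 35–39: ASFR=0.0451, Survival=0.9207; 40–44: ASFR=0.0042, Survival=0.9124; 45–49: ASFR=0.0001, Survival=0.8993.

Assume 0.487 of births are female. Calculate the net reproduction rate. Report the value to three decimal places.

1.475

Proportion female at birth = 0.487.
Each age group contributes 5 × ASFR × survival:
  15–19: 5 × 0.0218 × 0.9532 = 0.10390
  20–24: 5 × 0.1185 × 0.9470 = 0.56110
  25–29: 5 × 0.2716 × 0.9326 = 1.26647
  30–34: 5 × 0.1878 × 0.9270 = 0.87045
  35–39: 5 × 0.0451 × 0.9207 = 0.20762
  40–44: 5 × 0.0042 × 0.9124 = 0.01916
  45–49: 5 × 0.0001 × 0.8993 = 0.00045
Sum = 3.02915
NRR = 0.487 × 3.02915 = 1.47520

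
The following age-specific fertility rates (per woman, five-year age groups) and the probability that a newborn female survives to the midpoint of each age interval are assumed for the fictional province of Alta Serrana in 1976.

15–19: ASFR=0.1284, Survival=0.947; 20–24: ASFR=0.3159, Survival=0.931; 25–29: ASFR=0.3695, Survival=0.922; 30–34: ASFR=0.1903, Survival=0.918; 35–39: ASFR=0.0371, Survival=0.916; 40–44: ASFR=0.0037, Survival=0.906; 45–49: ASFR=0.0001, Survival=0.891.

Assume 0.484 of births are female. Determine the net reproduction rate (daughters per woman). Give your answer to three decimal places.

2.344

Proportion female at birth = 0.484.
Each age group contributes 5 × ASFR × survival:
  15–19: 5 × 0.1284 × 0.947 = 0.60797
  20–24: 5 × 0.3159 × 0.931 = 1.47051
  25–29: 5 × 0.3695 × 0.922 = 1.70340
  30–34: 5 × 0.1903 × 0.918 = 0.87348
  35–39: 5 × 0.0371 × 0.916 = 0.16992
  40–44: 5 × 0.0037 × 0.906 = 0.01676
  45–49: 5 × 0.0001 × 0.891 = 0.00045
Sum = 4.84249
NRR = 0.484 × 4.84249 = 2.34377
NRR > 1, so each generation more than replaces itself.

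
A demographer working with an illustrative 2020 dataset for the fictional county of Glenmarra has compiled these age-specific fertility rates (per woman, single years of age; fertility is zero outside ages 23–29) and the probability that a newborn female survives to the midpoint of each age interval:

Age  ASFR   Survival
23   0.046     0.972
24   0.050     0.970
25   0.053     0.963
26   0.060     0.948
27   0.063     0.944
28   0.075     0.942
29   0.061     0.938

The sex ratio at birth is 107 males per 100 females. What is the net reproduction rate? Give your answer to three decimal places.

Proportion female at birth = 100 / (100 + 107) = 0.48309.
Survival-weighted fertility by age (1·fₓ·Sₓ):
  23: 1 × 0.046 × 0.972 = 0.04471
  24: 1 × 0.050 × 0.970 = 0.04850
  25: 1 × 0.053 × 0.963 = 0.05104
  26: 1 × 0.060 × 0.948 = 0.05688
  27: 1 × 0.063 × 0.944 = 0.05947
  28: 1 × 0.075 × 0.942 = 0.07065
  29: 1 × 0.061 × 0.938 = 0.05722
Sum = 0.38847
NRR = 0.48309 × 0.38847 = 0.18767
With NRR below 1 the population is below replacement fertility.

0.188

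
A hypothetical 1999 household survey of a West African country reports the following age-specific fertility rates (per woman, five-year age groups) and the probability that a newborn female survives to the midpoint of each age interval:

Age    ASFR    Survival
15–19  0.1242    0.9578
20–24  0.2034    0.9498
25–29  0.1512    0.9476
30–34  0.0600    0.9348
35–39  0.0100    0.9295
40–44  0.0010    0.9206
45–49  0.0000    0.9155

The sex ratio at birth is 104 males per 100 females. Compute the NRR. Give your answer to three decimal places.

1.279

Proportion female at birth = 100 / (100 + 104) = 0.49020.
Each age group contributes 5 × ASFR × survival:
  15–19: 5 × 0.1242 × 0.9578 = 0.59479
  20–24: 5 × 0.2034 × 0.9498 = 0.96595
  25–29: 5 × 0.1512 × 0.9476 = 0.71639
  30–34: 5 × 0.0600 × 0.9348 = 0.28044
  35–39: 5 × 0.0100 × 0.9295 = 0.04648
  40–44: 5 × 0.0010 × 0.9206 = 0.00460
  45–49: 5 × 0.0000 × 0.9155 = 0.00000
Sum = 2.60865
NRR = 0.49020 × 2.60865 = 1.27876
With NRR above 1 the population is above replacement fertility.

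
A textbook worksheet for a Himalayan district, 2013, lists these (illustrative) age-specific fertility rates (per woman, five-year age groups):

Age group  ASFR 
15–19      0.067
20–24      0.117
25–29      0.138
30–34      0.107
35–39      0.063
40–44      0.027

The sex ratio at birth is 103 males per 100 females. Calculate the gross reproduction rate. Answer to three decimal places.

1.278

Proportion female at birth = 100 / (100 + 103) = 0.49261.
Sum of ASFRs = 0.067 + 0.117 + 0.138 + 0.107 + 0.063 + 0.027 = 0.519
TFR = 5 × 0.519 = 2.595
GRR = 0.49261 × 2.595 = 1.27832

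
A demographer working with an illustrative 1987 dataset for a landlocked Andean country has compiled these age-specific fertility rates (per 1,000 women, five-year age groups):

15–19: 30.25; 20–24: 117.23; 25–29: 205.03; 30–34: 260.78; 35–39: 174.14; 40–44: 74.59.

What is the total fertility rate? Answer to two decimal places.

4.31

Sum of ASFRs = 30.25 + 117.23 + 205.03 + 260.78 + 174.14 + 74.59 = 862.02
TFR = 5 × 862.02 / 1000 = 4.3101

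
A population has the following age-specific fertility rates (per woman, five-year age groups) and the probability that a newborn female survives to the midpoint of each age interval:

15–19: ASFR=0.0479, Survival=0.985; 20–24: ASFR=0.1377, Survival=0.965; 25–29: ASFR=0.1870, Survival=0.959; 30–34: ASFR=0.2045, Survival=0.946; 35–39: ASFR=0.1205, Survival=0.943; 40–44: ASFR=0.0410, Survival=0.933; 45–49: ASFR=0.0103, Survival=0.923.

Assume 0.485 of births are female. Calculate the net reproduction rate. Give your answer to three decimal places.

1.732

Proportion female at birth = 0.485.
Survival-weighted fertility by age (5·fₓ·Sₓ):
  15–19: 5 × 0.0479 × 0.985 = 0.23591
  20–24: 5 × 0.1377 × 0.965 = 0.66440
  25–29: 5 × 0.1870 × 0.959 = 0.89667
  30–34: 5 × 0.2045 × 0.946 = 0.96729
  35–39: 5 × 0.1205 × 0.943 = 0.56816
  40–44: 5 × 0.0410 × 0.933 = 0.19127
  45–49: 5 × 0.0103 × 0.923 = 0.04753
Sum = 3.57123
NRR = 0.485 × 3.57123 = 1.73205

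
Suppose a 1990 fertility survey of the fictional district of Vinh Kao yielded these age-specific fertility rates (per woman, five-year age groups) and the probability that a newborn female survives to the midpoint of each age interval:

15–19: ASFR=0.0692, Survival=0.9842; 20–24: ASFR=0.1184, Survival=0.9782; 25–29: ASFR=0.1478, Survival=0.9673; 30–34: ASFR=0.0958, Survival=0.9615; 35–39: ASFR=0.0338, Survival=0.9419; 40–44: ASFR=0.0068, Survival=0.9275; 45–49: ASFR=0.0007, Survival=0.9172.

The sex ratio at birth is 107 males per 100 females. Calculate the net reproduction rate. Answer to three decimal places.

1.106

Proportion female at birth = 100 / (100 + 107) = 0.48309.
Weighting each age-specific rate by interval width and survival:
  15–19: 5 × 0.0692 × 0.9842 = 0.34053
  20–24: 5 × 0.1184 × 0.9782 = 0.57909
  25–29: 5 × 0.1478 × 0.9673 = 0.71483
  30–34: 5 × 0.0958 × 0.9615 = 0.46056
  35–39: 5 × 0.0338 × 0.9419 = 0.15918
  40–44: 5 × 0.0068 × 0.9275 = 0.03154
  45–49: 5 × 0.0007 × 0.9172 = 0.00321
Sum = 2.28894
NRR = 0.48309 × 2.28894 = 1.10576
An NRR exceeding 1 indicates intrinsic growth under these rates.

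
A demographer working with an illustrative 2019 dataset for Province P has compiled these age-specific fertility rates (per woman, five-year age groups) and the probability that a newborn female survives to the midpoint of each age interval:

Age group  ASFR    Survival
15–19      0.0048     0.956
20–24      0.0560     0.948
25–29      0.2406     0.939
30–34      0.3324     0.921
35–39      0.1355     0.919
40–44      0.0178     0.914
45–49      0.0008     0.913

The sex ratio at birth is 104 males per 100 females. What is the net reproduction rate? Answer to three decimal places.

Proportion female at birth = 100 / (100 + 104) = 0.49020.
Per-age-group product (5 × ASFR × survival probability):
  15–19: 5 × 0.0048 × 0.956 = 0.02294
  20–24: 5 × 0.0560 × 0.948 = 0.26544
  25–29: 5 × 0.2406 × 0.939 = 1.12962
  30–34: 5 × 0.3324 × 0.921 = 1.53070
  35–39: 5 × 0.1355 × 0.919 = 0.62262
  40–44: 5 × 0.0178 × 0.914 = 0.08135
  45–49: 5 × 0.0008 × 0.913 = 0.00365
Sum = 3.65632
NRR = 0.49020 × 3.65632 = 1.79233
An NRR exceeding 1 indicates intrinsic growth under these rates.

1.792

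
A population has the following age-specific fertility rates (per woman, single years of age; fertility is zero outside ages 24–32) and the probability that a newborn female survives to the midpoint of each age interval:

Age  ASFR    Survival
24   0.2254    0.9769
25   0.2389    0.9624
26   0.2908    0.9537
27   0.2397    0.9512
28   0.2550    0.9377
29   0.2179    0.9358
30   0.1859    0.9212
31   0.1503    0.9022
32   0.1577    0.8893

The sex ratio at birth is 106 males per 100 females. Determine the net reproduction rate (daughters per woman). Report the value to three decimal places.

0.896

Proportion female at birth = 100 / (100 + 106) = 0.48544.
Weighting each age-specific rate by interval width and survival:
  24: 1 × 0.2254 × 0.9769 = 0.22019
  25: 1 × 0.2389 × 0.9624 = 0.22992
  26: 1 × 0.2908 × 0.9537 = 0.27734
  27: 1 × 0.2397 × 0.9512 = 0.22800
  28: 1 × 0.2550 × 0.9377 = 0.23911
  29: 1 × 0.2179 × 0.9358 = 0.20391
  30: 1 × 0.1859 × 0.9212 = 0.17125
  31: 1 × 0.1503 × 0.9022 = 0.13560
  32: 1 × 0.1577 × 0.8893 = 0.14024
Sum = 1.84556
NRR = 0.48544 × 1.84556 = 0.89591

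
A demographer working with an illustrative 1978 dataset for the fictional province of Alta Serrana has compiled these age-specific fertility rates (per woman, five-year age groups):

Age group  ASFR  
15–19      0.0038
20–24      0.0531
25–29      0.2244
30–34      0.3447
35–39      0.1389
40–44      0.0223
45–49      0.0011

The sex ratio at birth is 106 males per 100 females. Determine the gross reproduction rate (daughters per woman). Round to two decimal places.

Proportion female at birth = 100 / (100 + 106) = 0.48544.
Sum of ASFRs = 0.0038 + 0.0531 + 0.2244 + 0.3447 + 0.1389 + 0.0223 + 0.0011 = 0.7883
TFR = 5 × 0.7883 = 3.9415
GRR = 0.48544 × 3.9415 = 1.91336

1.91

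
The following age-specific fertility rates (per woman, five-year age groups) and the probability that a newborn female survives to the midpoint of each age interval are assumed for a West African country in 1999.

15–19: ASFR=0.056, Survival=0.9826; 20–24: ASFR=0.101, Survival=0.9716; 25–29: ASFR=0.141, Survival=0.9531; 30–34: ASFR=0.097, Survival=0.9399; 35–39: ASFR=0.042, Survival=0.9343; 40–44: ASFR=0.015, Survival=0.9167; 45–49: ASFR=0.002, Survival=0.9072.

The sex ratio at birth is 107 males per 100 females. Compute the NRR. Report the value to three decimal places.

Proportion female at birth = 100 / (100 + 107) = 0.48309.
Each age group contributes 5 × ASFR × survival:
  15–19: 5 × 0.056 × 0.9826 = 0.27513
  20–24: 5 × 0.101 × 0.9716 = 0.49066
  25–29: 5 × 0.141 × 0.9531 = 0.67194
  30–34: 5 × 0.097 × 0.9399 = 0.45585
  35–39: 5 × 0.042 × 0.9343 = 0.19620
  40–44: 5 × 0.015 × 0.9167 = 0.06875
  45–49: 5 × 0.002 × 0.9072 = 0.00907
Sum = 2.16760
NRR = 0.48309 × 2.16760 = 1.04715
An NRR exceeding 1 indicates intrinsic growth under these rates.

1.047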